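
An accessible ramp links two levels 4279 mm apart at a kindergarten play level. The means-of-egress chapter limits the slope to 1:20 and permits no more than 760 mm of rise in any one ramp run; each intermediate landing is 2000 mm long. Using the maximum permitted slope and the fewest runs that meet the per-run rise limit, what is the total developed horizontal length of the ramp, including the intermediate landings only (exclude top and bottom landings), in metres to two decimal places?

95.58 m

4279 / 760 = 5.63, so 6 ramp runs are needed. That means 5 intermediate landings.
Ramp run (horizontal) at 1:20: 4279 × 20 = 85580 mm.
Intermediate landings: 5 × 2000 = 10000 mm.
Total developed length = 85580 + 10000 = 95580 mm.
= 95.58 m.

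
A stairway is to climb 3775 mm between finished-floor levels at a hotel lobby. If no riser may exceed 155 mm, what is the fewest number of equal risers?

3775 / 155 = 24.355 → round up to 25 risers.

25 risers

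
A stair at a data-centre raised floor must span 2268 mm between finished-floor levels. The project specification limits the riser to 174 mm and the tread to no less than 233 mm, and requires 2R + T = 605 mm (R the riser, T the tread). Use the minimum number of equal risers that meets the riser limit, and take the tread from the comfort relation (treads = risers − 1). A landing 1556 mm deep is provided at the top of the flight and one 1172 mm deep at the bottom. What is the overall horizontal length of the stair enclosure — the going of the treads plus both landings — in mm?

6381 mm

⌈2268/174⌉ = 14 risers.
Riser R = 2268 / 14 = 162 mm, within the 174 mm limit.
Tread T = 605 − 2 × 162 = 281 mm (≥ 233 mm).
Treads = 14 − 1 = 13; going = 13 × 281 = 3653 mm.
Enclosure = 3653 + 1556 + 1172 = 6381 mm.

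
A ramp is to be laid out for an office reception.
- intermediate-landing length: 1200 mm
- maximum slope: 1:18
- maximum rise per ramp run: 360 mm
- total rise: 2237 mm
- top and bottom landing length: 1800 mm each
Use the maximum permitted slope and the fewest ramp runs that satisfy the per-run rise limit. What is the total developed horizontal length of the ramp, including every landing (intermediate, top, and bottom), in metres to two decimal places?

At most 360 each: 2237/360 = 6.21, giving 7 ramp runs. That means 6 intermediate landings.
Ramp run (horizontal) at 1:18: 2237 × 18 = 40266 mm.
6 intermediate landings contribute 6 × 1200 = 7200 mm.
Top and bottom landings: 2 × 1800 = 3600 mm.
Total = 40266 + 7200 + 3600 = 51066 mm.
= 51.07 m.

51.07 m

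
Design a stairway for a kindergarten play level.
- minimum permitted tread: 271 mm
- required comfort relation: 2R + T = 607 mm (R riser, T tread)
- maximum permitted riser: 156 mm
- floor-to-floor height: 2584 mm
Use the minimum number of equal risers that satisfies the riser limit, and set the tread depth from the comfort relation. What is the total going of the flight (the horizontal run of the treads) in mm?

4848 mm

⌈2584/156⌉ = 17 risers.
Riser R = 2584 / 17 = 152 mm, within the 156 mm limit.
T = 607 − 2·152 = 303 mm, which satisfies the 271 mm minimum.
17 risers give 16 treads; going = 16 × 303 = 4848 mm.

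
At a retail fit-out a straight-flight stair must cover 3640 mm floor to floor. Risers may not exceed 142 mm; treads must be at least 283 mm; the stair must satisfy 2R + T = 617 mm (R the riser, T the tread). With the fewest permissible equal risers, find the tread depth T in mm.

337 mm

⌈3640/142⌉ = 26 risers.
Each riser is 3640/26 = 140 mm (≤ 142 mm).
Tread T = 617 − 2 × 140 = 337 mm (≥ 283 mm).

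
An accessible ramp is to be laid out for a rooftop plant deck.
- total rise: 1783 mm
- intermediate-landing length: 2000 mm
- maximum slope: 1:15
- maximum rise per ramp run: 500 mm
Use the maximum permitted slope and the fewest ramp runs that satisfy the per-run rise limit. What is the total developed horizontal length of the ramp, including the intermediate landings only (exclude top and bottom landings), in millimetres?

32745 mm

1783 / 500 = 3.57, so 4 ramp runs are needed. That means 3 intermediate landings.
Ramp run (horizontal) at 1:15: 1783 × 15 = 26745 mm.
Intermediate landings: 3 × 2000 = 6000 mm.
Developed length = 26745 + 6000 = 32745 mm.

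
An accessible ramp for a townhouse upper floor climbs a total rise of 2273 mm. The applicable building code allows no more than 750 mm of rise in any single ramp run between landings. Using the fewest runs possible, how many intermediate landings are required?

3 intermediate landings

2273 / 750 = 3.031 → round up to 4 ramp runs.
4 runs are separated by 3 intermediate landings.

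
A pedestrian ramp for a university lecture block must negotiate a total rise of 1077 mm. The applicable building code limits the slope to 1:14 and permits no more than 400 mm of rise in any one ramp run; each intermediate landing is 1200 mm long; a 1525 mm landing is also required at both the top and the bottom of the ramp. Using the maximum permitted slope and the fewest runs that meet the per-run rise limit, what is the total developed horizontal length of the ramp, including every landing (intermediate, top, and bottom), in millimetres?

20528 mm

⌈1077/400⌉ = 3 ramp runs. That means 2 intermediate landings.
Ramp run (horizontal) at 1:14: 1077 × 14 = 15078 mm.
Intermediate landings: 2 × 1200 = 2400 mm.
Top and bottom landings: 2 × 1525 = 3050 mm.
Total = 15078 + 2400 + 3050 = 20528 mm.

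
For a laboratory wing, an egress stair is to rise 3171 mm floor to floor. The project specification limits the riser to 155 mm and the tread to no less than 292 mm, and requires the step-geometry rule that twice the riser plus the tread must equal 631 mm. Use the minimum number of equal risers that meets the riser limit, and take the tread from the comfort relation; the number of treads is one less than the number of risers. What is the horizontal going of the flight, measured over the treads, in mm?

3171 / 155 = 20.46, so 21 risers are needed.
Each riser is 3171/21 = 151 mm (≤ 155 mm).
From 2R + T = 631: T = 631 − 302 = 329 mm.
Treads = 21 − 1 = 20; going = 20 × 329 = 6580 mm.

6580 mm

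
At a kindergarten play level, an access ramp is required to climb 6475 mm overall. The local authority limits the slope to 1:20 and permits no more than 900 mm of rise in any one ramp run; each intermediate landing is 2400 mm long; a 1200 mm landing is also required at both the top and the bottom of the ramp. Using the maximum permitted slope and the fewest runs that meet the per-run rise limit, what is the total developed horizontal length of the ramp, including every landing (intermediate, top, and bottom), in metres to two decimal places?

148.70 m

6475 / 900 = 7.194 → round up to 8 ramp runs. That means 7 intermediate landings.
Ramp run (horizontal) at 1:20: 6475 × 20 = 129500 mm.
7 intermediate landings contribute 7 × 2400 = 16800 mm.
Top and bottom landings: 2 × 1200 = 2400 mm.
Total = 129500 + 16800 + 2400 = 148700 mm.
= 148.70 m.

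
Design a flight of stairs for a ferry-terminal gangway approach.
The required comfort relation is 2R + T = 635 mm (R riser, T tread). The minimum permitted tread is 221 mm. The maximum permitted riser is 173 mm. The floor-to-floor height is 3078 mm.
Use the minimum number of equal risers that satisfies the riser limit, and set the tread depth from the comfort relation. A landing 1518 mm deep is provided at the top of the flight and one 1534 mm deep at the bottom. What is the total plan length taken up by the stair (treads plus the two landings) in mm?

At most 173 each: 3078/173 = 17.79, giving 18 risers.
Each riser is 3078/18 = 171 mm (≤ 173 mm).
T = 635 − 2·171 = 293 mm, which satisfies the 221 mm minimum.
18 risers give 17 treads; going = 17 × 293 = 4981 mm.
Enclosure = 4981 + 1518 + 1534 = 8033 mm.

8033 mm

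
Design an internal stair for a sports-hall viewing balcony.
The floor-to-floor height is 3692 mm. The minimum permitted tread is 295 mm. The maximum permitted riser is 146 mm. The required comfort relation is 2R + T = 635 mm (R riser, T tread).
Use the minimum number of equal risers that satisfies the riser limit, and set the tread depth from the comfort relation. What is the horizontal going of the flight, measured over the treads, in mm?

3692 / 146 = 25.29, so 26 risers are needed.
R = 3692 ÷ 26 = 142 mm.
T = 635 − 2·142 = 351 mm, which satisfies the 295 mm minimum.
Going = (26 − 1) × 351 = 8775 mm.

8775 mm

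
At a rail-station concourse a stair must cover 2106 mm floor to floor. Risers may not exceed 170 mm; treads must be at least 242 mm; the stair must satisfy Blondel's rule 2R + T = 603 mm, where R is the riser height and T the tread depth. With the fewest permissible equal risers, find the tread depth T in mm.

279 mm

2106 / 170 = 12.39, so 13 risers are needed.
Each riser is 2106/13 = 162 mm (≤ 170 mm).
T = 603 − 2·162 = 279 mm, which satisfies the 242 mm minimum.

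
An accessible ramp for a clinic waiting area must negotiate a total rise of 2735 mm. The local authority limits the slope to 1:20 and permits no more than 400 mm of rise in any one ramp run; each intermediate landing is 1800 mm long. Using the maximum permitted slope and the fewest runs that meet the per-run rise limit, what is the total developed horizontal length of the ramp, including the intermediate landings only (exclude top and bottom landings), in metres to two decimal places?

2735 / 400 = 6.838 → round up to 7 ramp runs. That means 6 intermediate landings.
Ramp run (horizontal) at 1:20: 2735 × 20 = 54700 mm.
6 intermediate landings contribute 6 × 1800 = 10800 mm.
Developed length = 54700 + 10800 = 65500 mm.
= 65.50 m.

65.50 m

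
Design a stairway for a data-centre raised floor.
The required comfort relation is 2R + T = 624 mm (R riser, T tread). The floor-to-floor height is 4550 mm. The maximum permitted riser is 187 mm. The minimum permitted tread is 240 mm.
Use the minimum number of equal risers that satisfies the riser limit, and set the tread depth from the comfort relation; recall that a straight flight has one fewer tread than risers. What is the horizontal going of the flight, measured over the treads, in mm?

6240 mm

4550 / 187 = 24.33, so 25 risers are needed.
R = 4550 ÷ 25 = 182 mm.
From 2R + T = 624: T = 624 − 364 = 260 mm.
Going = (25 − 1) × 260 = 6240 mm.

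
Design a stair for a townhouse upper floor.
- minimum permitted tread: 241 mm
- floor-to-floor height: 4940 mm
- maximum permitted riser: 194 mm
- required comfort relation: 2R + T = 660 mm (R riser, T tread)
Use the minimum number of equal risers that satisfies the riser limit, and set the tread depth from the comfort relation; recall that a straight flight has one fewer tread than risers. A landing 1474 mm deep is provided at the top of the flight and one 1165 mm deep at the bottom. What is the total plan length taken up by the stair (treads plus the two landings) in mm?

9639 mm

At most 194 each: 4940/194 = 25.46, giving 26 risers.
Riser R = 4940 / 26 = 190 mm, within the 194 mm limit.
T = 660 − 2·190 = 280 mm, which satisfies the 241 mm minimum.
26 risers give 25 treads; going = 25 × 280 = 7000 mm.
Add landings: 7000 + 1474 + 1165 = 9639 mm.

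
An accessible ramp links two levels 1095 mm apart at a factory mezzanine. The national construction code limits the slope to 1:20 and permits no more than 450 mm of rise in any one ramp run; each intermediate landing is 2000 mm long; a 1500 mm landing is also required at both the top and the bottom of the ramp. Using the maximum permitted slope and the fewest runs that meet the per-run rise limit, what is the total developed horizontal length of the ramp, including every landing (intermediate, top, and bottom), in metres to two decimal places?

⌈1095/450⌉ = 3 ramp runs. That means 2 intermediate landings.
Ramp run (horizontal) at 1:20: 1095 × 20 = 21900 mm.
2 intermediate landings contribute 2 × 2000 = 4000 mm.
Top and bottom landings: 2 × 1500 = 3000 mm.
Total = 21900 + 4000 + 3000 = 28900 mm.
= 28.90 m.

28.90 m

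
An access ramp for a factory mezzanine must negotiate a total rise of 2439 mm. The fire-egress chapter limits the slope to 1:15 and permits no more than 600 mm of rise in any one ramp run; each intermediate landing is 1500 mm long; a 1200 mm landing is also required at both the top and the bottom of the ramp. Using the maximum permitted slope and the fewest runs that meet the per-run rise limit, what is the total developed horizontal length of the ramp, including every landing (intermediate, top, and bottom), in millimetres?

44985 mm

2439 / 600 = 4.07, so 5 ramp runs are needed. That means 4 intermediate landings.
Ramp run (horizontal) at 1:15: 2439 × 15 = 36585 mm.
Intermediate landings: 4 × 1500 = 6000 mm.
Top and bottom landings: 2 × 1200 = 2400 mm.
Total = 36585 + 6000 + 2400 = 44985 mm.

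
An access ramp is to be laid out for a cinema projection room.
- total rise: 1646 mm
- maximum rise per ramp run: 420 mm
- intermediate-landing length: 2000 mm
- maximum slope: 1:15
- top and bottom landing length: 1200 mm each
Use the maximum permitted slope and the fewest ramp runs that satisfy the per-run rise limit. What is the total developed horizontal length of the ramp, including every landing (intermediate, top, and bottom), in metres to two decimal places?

1646 / 420 = 3.919 → round up to 4 ramp runs. That means 3 intermediate landings.
Horizontal run for 1646 mm of rise at 1:15 is 1646 × 15 = 24690 mm.
3 intermediate landings contribute 3 × 2000 = 6000 mm.
Top and bottom landings: 2 × 1200 = 2400 mm.
Total = 24690 + 6000 + 2400 = 33090 mm.
= 33.09 m.

33.09 m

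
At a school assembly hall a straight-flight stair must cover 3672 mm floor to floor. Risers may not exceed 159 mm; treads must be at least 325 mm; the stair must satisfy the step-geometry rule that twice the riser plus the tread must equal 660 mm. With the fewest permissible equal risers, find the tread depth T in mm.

354 mm

At most 159 each: 3672/159 = 23.09, giving 24 risers.
Each riser is 3672/24 = 153 mm (≤ 159 mm).
Tread T = 660 − 2 × 153 = 354 mm (≥ 325 mm).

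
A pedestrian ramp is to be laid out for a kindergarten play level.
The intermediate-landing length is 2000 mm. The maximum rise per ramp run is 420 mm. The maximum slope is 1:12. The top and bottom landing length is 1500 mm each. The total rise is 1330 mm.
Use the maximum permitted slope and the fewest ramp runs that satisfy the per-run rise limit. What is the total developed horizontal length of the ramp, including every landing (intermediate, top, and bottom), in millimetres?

1330 / 420 = 3.167 → round up to 4 ramp runs. That means 3 intermediate landings.
Ramp run (horizontal) at 1:12: 1330 × 12 = 15960 mm.
Intermediate landings: 3 × 2000 = 6000 mm.
Top and bottom landings: 2 × 1500 = 3000 mm.
Total = 15960 + 6000 + 3000 = 24960 mm.

24960 mm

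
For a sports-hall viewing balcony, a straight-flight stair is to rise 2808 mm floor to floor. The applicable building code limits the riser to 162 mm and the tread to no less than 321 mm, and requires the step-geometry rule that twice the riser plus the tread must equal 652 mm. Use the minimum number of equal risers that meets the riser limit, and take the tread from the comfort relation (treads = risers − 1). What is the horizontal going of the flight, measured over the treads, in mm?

⌈2808/162⌉ = 18 risers.
Each riser is 2808/18 = 156 mm (≤ 162 mm).
T = 652 − 2·156 = 340 mm, which satisfies the 321 mm minimum.
Going = (18 − 1) × 340 = 5780 mm.

5780 mm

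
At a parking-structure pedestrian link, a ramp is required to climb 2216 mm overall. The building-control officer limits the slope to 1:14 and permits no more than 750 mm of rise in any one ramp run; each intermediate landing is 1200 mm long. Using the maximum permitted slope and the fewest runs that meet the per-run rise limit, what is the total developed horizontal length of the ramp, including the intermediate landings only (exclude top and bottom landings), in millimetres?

⌈2216/750⌉ = 3 ramp runs. That means 2 intermediate landings.
Horizontal run for 2216 mm of rise at 1:14 is 2216 × 14 = 31024 mm.
2 intermediate landings contribute 2 × 1200 = 2400 mm.
Developed length = 31024 + 2400 = 33424 mm.

33424 mm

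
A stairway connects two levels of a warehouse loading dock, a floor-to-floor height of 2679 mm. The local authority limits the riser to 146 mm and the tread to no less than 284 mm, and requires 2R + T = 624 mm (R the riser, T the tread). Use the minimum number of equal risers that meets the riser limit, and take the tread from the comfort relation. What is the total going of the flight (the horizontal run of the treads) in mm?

6156 mm

⌈2679/146⌉ = 19 risers.
Each riser is 2679/19 = 141 mm (≤ 146 mm).
T = 624 − 2·141 = 342 mm, which satisfies the 284 mm minimum.
19 risers give 18 treads; going = 18 × 342 = 6156 mm.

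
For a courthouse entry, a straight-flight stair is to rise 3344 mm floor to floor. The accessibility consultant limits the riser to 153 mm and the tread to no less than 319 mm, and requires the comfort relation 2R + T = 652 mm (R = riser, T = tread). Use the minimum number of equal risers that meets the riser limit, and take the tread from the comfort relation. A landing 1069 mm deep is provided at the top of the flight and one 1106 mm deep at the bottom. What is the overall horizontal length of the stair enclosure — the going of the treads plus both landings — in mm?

9483 mm

At most 153 each: 3344/153 = 21.86, giving 22 risers.
R = 3344 ÷ 22 = 152 mm.
Tread T = 652 − 2 × 152 = 348 mm (≥ 319 mm).
Treads = 22 − 1 = 21; going = 21 × 348 = 7308 mm.
Enclosure = 7308 + 1069 + 1106 = 9483 mm.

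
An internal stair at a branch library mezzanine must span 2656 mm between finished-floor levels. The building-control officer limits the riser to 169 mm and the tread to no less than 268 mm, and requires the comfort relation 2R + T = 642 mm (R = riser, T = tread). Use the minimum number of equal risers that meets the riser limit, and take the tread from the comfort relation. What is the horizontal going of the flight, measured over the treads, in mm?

2656 / 169 = 15.72, so 16 risers are needed.
Each riser is 2656/16 = 166 mm (≤ 169 mm).
T = 642 − 2·166 = 310 mm, which satisfies the 268 mm minimum.
16 risers give 15 treads; going = 15 × 310 = 4650 mm.

4650 mm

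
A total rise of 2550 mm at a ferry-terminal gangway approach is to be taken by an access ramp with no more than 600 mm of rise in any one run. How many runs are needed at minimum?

5 runs

2550 / 600 = 4.250 → round up to 5 ramp runs.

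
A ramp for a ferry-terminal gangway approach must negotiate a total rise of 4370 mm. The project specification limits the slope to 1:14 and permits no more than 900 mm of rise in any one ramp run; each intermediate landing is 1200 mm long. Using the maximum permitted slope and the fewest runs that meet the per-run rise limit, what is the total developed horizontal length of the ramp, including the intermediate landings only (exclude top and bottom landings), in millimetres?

4370 / 900 = 4.86, so 5 ramp runs are needed. That means 4 intermediate landings.
Ramp run (horizontal) at 1:14: 4370 × 14 = 61180 mm.
4 intermediate landings contribute 4 × 1200 = 4800 mm.
Total developed length = 61180 + 4800 = 65980 mm.

65980 mm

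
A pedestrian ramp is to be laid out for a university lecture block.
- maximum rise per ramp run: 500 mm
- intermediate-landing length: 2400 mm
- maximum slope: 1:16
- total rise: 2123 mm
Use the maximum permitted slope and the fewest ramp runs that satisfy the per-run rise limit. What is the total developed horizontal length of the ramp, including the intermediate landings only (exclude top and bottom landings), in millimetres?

43568 mm

At most 500 each: 2123/500 = 4.25, giving 5 ramp runs. That means 4 intermediate landings.
Horizontal run for 2123 mm of rise at 1:16 is 2123 × 16 = 33968 mm.
4 intermediate landings contribute 4 × 2400 = 9600 mm.
Developed length = 33968 + 9600 = 43568 mm.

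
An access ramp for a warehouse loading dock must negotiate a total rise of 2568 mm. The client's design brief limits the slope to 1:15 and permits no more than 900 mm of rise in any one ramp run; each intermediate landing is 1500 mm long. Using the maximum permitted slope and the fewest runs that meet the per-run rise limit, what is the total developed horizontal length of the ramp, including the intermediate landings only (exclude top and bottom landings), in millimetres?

At most 900 each: 2568/900 = 2.85, giving 3 ramp runs. That means 2 intermediate landings.
Ramp run (horizontal) at 1:15: 2568 × 15 = 38520 mm.
Intermediate landings: 2 × 1500 = 3000 mm.
Developed length = 38520 + 3000 = 41520 mm.

41520 mm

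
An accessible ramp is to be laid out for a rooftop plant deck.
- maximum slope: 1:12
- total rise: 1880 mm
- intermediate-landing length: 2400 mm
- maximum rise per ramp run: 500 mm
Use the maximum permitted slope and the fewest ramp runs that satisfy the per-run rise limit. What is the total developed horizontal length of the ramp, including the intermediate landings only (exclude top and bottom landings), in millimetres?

29760 mm

1880 / 500 = 3.760 → round up to 4 ramp runs. That means 3 intermediate landings.
Horizontal run for 1880 mm of rise at 1:12 is 1880 × 12 = 22560 mm.
Intermediate landings: 3 × 2400 = 7200 mm.
Developed length = 22560 + 7200 = 29760 mm.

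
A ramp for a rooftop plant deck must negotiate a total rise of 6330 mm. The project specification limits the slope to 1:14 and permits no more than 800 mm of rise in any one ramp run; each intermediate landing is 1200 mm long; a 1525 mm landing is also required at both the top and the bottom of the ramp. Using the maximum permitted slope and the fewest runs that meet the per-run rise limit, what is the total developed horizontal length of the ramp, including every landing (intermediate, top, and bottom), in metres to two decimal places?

At most 800 each: 6330/800 = 7.91, giving 8 ramp runs. That means 7 intermediate landings.
Ramp run (horizontal) at 1:14: 6330 × 14 = 88620 mm.
Intermediate landings: 7 × 1200 = 8400 mm.
Top and bottom landings: 2 × 1525 = 3050 mm.
Total = 88620 + 8400 + 3050 = 100070 mm.
= 100.07 m.

100.07 m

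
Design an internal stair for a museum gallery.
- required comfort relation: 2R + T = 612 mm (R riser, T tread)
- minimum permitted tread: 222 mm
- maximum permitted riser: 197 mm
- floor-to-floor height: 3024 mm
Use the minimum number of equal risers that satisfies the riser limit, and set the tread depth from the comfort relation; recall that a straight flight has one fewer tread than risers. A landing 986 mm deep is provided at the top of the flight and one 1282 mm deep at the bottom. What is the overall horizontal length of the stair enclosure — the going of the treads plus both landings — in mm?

3024 / 197 = 15.350 → round up to 16 risers.
Riser R = 3024 / 16 = 189 mm, within the 197 mm limit.
Tread T = 612 − 2 × 189 = 234 mm (≥ 222 mm).
Treads = 16 − 1 = 15; going = 15 × 234 = 3510 mm.
Add landings: 3510 + 986 + 1282 = 5778 mm.

5778 mm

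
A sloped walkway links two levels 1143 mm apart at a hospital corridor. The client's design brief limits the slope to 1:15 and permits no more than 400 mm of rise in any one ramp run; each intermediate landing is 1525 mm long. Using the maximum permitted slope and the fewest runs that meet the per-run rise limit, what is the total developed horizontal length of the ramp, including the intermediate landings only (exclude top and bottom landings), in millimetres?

20195 mm

At most 400 each: 1143/400 = 2.86, giving 3 ramp runs. That means 2 intermediate landings.
Horizontal run for 1143 mm of rise at 1:15 is 1143 × 15 = 17145 mm.
2 intermediate landings contribute 2 × 1525 = 3050 mm.
Total developed length = 17145 + 3050 = 20195 mm.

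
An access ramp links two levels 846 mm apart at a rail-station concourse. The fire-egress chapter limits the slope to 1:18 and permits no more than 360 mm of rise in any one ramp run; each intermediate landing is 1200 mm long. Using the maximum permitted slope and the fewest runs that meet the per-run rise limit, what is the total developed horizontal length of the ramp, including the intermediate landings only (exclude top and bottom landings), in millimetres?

17628 mm

846 / 360 = 2.350 → round up to 3 ramp runs. That means 2 intermediate landings.
Horizontal run for 846 mm of rise at 1:18 is 846 × 18 = 15228 mm.
2 intermediate landings contribute 2 × 1200 = 2400 mm.
Total developed length = 15228 + 2400 = 17628 mm.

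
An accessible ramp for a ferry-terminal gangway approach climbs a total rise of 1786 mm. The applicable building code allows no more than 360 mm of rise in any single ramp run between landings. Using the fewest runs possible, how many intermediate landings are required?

1786 / 360 = 4.961 → round up to 5 ramp runs.
5 runs are separated by 4 intermediate landings.

4 intermediate landings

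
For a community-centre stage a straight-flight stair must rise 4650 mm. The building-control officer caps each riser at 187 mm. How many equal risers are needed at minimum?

25 risers

⌈4650/187⌉ = 25 risers.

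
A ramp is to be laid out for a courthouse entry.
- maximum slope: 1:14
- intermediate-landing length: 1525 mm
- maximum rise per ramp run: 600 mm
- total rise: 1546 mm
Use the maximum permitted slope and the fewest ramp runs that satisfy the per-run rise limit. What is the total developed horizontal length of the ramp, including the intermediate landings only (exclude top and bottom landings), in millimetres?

⌈1546/600⌉ = 3 ramp runs. That means 2 intermediate landings.
Ramp run (horizontal) at 1:14: 1546 × 14 = 21644 mm.
Intermediate landings: 2 × 1525 = 3050 mm.
Developed length = 21644 + 3050 = 24694 mm.

24694 mm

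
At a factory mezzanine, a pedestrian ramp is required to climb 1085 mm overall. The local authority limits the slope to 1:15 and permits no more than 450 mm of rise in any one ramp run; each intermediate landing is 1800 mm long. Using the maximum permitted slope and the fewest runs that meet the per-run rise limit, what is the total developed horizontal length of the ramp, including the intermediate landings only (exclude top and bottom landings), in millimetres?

⌈1085/450⌉ = 3 ramp runs. That means 2 intermediate landings.
Horizontal run for 1085 mm of rise at 1:15 is 1085 × 15 = 16275 mm.
2 intermediate landings contribute 2 × 1800 = 3600 mm.
Developed length = 16275 + 3600 = 19875 mm.

19875 mm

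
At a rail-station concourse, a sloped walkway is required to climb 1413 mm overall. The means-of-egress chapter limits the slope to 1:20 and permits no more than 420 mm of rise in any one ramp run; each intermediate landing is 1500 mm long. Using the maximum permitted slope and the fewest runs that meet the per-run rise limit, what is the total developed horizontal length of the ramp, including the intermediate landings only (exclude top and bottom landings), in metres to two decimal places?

1413 / 420 = 3.36, so 4 ramp runs are needed. That means 3 intermediate landings.
Ramp run (horizontal) at 1:20: 1413 × 20 = 28260 mm.
Intermediate landings: 3 × 1500 = 4500 mm.
Developed length = 28260 + 4500 = 32760 mm.
= 32.76 m.

32.76 m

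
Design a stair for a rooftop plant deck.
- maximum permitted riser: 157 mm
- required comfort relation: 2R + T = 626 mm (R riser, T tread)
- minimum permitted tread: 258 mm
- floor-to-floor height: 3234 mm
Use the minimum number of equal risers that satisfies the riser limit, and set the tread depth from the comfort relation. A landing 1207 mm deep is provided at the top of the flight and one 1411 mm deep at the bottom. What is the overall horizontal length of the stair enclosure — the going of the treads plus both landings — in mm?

⌈3234/157⌉ = 21 risers.
Each riser is 3234/21 = 154 mm (≤ 157 mm).
T = 626 − 2·154 = 318 mm, which satisfies the 258 mm minimum.
21 risers give 20 treads; going = 20 × 318 = 6360 mm.
Add landings: 6360 + 1207 + 1411 = 8978 mm.

8978 mm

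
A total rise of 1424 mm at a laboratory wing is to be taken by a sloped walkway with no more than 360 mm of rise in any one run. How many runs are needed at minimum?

4 runs

1424 / 360 = 3.96, so 4 ramp runs are needed.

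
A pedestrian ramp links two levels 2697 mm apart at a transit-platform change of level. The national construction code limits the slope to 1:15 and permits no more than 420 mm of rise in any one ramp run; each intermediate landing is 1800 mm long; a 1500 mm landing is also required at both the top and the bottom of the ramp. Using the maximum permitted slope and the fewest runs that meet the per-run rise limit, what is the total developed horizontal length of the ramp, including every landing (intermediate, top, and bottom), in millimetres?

2697 / 420 = 6.42, so 7 ramp runs are needed. That means 6 intermediate landings.
Horizontal run for 2697 mm of rise at 1:15 is 2697 × 15 = 40455 mm.
6 intermediate landings contribute 6 × 1800 = 10800 mm.
Top and bottom landings: 2 × 1500 = 3000 mm.
Total = 40455 + 10800 + 3000 = 54255 mm.

54255 mm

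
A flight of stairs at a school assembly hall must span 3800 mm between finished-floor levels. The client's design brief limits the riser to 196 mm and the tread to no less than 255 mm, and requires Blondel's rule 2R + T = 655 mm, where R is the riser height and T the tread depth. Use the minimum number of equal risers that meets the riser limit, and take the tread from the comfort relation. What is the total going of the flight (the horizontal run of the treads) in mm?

At most 196 each: 3800/196 = 19.39, giving 20 risers.
R = 3800 ÷ 20 = 190 mm.
Tread T = 655 − 2 × 190 = 275 mm (≥ 255 mm).
20 risers give 19 treads; going = 19 × 275 = 5225 mm.

5225 mm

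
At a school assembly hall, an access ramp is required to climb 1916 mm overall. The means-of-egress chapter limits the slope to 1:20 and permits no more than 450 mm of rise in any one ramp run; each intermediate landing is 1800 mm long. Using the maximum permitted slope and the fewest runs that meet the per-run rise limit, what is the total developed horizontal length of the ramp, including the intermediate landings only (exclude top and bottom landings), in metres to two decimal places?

At most 450 each: 1916/450 = 4.26, giving 5 ramp runs. That means 4 intermediate landings.
Horizontal run for 1916 mm of rise at 1:20 is 1916 × 20 = 38320 mm.
4 intermediate landings contribute 4 × 1800 = 7200 mm.
Total developed length = 38320 + 7200 = 45520 mm.
= 45.52 m.

45.52 m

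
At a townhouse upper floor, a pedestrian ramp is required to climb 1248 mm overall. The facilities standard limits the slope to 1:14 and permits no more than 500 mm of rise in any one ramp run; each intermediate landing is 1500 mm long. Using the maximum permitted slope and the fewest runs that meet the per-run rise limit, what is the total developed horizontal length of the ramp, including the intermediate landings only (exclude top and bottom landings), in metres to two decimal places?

At most 500 each: 1248/500 = 2.50, giving 3 ramp runs. That means 2 intermediate landings.
Ramp run (horizontal) at 1:14: 1248 × 14 = 17472 mm.
2 intermediate landings contribute 2 × 1500 = 3000 mm.
Total developed length = 17472 + 3000 = 20472 mm.
= 20.47 m.

20.47 m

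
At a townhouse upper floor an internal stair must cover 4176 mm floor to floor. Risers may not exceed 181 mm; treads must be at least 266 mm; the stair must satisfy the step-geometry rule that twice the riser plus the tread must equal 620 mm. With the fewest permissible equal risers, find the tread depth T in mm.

4176 / 181 = 23.07, so 24 risers are needed.
R = 4176 ÷ 24 = 174 mm.
T = 620 − 2·174 = 272 mm, which satisfies the 266 mm minimum.

272 mm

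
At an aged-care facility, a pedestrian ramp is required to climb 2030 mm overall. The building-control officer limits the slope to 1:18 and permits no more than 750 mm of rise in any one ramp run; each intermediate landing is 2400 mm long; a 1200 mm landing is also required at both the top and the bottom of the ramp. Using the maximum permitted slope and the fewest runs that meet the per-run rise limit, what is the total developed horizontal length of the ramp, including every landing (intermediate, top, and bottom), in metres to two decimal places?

43.74 m

2030 / 750 = 2.71, so 3 ramp runs are needed. That means 2 intermediate landings.
Ramp run (horizontal) at 1:18: 2030 × 18 = 36540 mm.
2 intermediate landings contribute 2 × 2400 = 4800 mm.
Top and bottom landings: 2 × 1200 = 2400 mm.
Total = 36540 + 4800 + 2400 = 43740 mm.
= 43.74 m.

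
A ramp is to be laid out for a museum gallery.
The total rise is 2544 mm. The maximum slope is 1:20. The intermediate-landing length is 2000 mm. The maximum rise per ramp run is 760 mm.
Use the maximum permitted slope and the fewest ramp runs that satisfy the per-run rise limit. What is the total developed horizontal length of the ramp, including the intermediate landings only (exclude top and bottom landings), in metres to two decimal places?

56.88 m

⌈2544/760⌉ = 4 ramp runs. That means 3 intermediate landings.
Horizontal run for 2544 mm of rise at 1:20 is 2544 × 20 = 50880 mm.
3 intermediate landings contribute 3 × 2000 = 6000 mm.
Developed length = 50880 + 6000 = 56880 mm.
= 56.88 m.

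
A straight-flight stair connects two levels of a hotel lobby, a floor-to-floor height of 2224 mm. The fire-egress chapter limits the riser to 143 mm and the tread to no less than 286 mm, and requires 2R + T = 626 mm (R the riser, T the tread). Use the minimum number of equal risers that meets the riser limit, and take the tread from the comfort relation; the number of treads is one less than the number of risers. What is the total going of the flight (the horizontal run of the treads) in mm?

⌈2224/143⌉ = 16 risers.
Riser R = 2224 / 16 = 139 mm, within the 143 mm limit.
From 2R + T = 626: T = 626 − 278 = 348 mm.
16 risers give 15 treads; going = 15 × 348 = 5220 mm.

5220 mm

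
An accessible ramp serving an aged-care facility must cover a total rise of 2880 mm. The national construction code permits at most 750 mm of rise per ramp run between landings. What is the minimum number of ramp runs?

4 runs

At most 750 each: 2880/750 = 3.84, giving 4 ramp runs.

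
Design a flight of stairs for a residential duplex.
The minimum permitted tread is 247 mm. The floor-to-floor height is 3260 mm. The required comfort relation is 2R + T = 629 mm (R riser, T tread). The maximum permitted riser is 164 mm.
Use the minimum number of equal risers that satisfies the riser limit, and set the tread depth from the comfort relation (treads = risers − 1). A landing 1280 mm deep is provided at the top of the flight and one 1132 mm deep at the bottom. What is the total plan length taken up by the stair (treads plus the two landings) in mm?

3260 / 164 = 19.878 → round up to 20 risers.
Riser R = 3260 / 20 = 163 mm, within the 164 mm limit.
T = 629 − 2·163 = 303 mm, which satisfies the 247 mm minimum.
Treads = 20 − 1 = 19; going = 19 × 303 = 5757 mm.
Enclosure = 5757 + 1280 + 1132 = 8169 mm.

8169 mm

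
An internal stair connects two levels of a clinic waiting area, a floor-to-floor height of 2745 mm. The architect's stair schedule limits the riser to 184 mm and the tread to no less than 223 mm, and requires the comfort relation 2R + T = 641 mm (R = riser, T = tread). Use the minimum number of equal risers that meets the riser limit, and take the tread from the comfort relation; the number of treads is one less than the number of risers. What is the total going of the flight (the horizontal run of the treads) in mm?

⌈2745/184⌉ = 15 risers.
Each riser is 2745/15 = 183 mm (≤ 184 mm).
T = 641 − 2·183 = 275 mm, which satisfies the 223 mm minimum.
15 risers give 14 treads; going = 14 × 275 = 3850 mm.

3850 mm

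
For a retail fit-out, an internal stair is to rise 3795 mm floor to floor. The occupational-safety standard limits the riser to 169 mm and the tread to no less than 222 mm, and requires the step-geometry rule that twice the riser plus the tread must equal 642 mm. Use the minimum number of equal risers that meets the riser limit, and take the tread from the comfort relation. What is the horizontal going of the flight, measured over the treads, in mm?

At most 169 each: 3795/169 = 22.46, giving 23 risers.
Riser R = 3795 / 23 = 165 mm, within the 169 mm limit.
From 2R + T = 642: T = 642 − 330 = 312 mm.
Treads = 23 − 1 = 22; going = 22 × 312 = 6864 mm.

6864 mm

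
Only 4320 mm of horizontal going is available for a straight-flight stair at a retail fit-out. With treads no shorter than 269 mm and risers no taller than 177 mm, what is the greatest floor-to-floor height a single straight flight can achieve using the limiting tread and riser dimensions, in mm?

Treads that fit: ⌊4320 / 269⌋ = 16.
Risers = treads + 1 = 17.
Maximum height = 17 × 177 = 3009 mm.

3009 mm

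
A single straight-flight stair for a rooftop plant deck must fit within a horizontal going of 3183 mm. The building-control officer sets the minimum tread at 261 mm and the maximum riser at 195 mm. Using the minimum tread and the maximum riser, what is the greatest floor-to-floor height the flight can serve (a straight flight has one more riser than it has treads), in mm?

3183 / 261 = 12.20, so 12 treads fit.
Risers = treads + 1 = 13.
Maximum height = 13 × 195 = 2535 mm.

2535 mm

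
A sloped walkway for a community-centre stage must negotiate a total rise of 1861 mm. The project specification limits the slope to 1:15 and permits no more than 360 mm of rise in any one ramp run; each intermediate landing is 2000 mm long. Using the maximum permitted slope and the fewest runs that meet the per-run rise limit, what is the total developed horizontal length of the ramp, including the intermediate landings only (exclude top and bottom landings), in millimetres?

37915 mm

1861 / 360 = 5.17, so 6 ramp runs are needed. That means 5 intermediate landings.
Horizontal run for 1861 mm of rise at 1:15 is 1861 × 15 = 27915 mm.
Intermediate landings: 5 × 2000 = 10000 mm.
Developed length = 27915 + 10000 = 37915 mm.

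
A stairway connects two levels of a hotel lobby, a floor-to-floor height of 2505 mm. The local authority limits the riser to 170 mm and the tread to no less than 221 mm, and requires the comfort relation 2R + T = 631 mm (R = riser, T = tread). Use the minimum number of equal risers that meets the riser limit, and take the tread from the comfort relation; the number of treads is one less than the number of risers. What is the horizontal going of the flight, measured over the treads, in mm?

4158 mm

At most 170 each: 2505/170 = 14.74, giving 15 risers.
Each riser is 2505/15 = 167 mm (≤ 170 mm).
T = 631 − 2·167 = 297 mm, which satisfies the 221 mm minimum.
15 risers give 14 treads; going = 14 × 297 = 4158 mm.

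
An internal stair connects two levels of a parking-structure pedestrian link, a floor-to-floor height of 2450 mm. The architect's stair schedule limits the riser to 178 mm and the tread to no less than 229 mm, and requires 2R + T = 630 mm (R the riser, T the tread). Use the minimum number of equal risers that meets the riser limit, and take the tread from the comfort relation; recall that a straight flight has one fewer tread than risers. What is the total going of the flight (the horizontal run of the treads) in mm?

3640 mm

2450 / 178 = 13.76, so 14 risers are needed.
Riser R = 2450 / 14 = 175 mm, within the 178 mm limit.
Tread T = 630 − 2 × 175 = 280 mm (≥ 229 mm).
Going = (14 − 1) × 280 = 3640 mm.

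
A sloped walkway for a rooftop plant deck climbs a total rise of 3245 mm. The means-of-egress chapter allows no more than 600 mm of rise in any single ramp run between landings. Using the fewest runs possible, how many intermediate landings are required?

5 intermediate landings

At most 600 each: 3245/600 = 5.41, giving 6 ramp runs.
6 runs are separated by 5 intermediate landings.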